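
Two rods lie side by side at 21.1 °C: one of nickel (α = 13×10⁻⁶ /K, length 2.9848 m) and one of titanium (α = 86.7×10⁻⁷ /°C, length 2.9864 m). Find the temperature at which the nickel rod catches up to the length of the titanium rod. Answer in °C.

T = 145.0 °C

Equal length when α₁L₁ΔT − α₂L₂ΔT = L₂ − L₁ = 1.60×10⁻³ m
α₁L₁ = 3.88024×10⁻⁵, α₂L₂ = 2.5892088×10⁻⁵ → Δ(αL) = 1.2910312×10⁻⁵ m/K
ΔT = 1.60×10⁻³ / 1.2910312×10⁻⁵ = 123.932 K, so T = 21.1 + 123.932 = 145.032 °C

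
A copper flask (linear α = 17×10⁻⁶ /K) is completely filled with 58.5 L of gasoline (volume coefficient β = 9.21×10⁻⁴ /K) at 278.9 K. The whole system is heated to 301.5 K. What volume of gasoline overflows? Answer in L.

The flask also expands: β_container ≈ 3α = 5.1×10⁻⁵ /K
Net overflow = V₀(β_liq − 3α_cont)ΔT
β − 3α = 9.21×10⁻⁴ − 5.1×10⁻⁵ = 8.70×10⁻⁴ /K; ΔT = 22.6 K
ΔV = 58.5 × 8.70×10⁻⁴ × 22.6 = 1.15 L

1.15 L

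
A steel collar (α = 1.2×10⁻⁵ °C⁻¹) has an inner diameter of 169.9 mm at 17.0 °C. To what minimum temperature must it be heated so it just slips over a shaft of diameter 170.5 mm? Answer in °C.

Required Δd = 170.5 − 169.9 = 0.6 mm
Δd = αd₀ΔT ⇒ ΔT = Δd/(αd₀) = 0.6 / (1.2×10⁻⁵ × 169.9) = 294.29 K
T_min = 17.0 + 294.29 = 311.29 °C

T = 311 °C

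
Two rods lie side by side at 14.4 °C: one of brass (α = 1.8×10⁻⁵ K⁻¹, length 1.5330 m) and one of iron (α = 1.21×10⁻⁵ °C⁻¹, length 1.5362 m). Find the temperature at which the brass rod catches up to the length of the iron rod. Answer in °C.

T = 369.7 °C

Equal length when α₁L₁ΔT − α₂L₂ΔT = L₂ − L₁ = 3.20×10⁻³ m
α₁L₁ = 2.7594×10⁻⁵, α₂L₂ = 1.858802×10⁻⁵ → Δ(αL) = 9.00598×10⁻⁶ m/K
ΔT = 3.20×10⁻³ / 9.00598×10⁻⁶ = 355.319 K, so T = 14.4 + 355.319 = 369.719 °C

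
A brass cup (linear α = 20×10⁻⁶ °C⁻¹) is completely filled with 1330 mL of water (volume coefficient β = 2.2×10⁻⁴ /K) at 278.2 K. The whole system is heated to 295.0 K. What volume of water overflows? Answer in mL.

The cup also expands: β_container ≈ 3α = 6.0×10⁻⁵ /K
Net overflow = V₀(β_liq − 3α_cont)ΔT
β − 3α = 2.20×10⁻⁴ − 6.0×10⁻⁵ = 1.60×10⁻⁴ /K; ΔT = 16.8 K
ΔV = 1330 × 1.60×10⁻⁴ × 16.8 = 3.58 mL

3.58 mL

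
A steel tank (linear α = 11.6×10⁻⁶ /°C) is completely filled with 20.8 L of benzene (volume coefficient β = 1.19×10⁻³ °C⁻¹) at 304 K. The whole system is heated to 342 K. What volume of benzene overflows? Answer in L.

The tank also expands: β_container ≈ 3α = 3.48×10⁻⁵ /K
Net overflow = V₀(β_liq − 3α_cont)ΔT
β − 3α = 1.19×10⁻³ − 3.48×10⁻⁵ = 1.1552×10⁻³ /K; ΔT = 38 K
ΔV = 20.8 × 1.1552×10⁻³ × 38 = 0.913 L

0.913 L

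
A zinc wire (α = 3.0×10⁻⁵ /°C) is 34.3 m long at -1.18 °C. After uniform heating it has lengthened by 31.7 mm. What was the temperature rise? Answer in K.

ΔL = αL₀ΔT ⇒ ΔT = ΔL / (αL₀)
ΔT = 31.7×10⁻³ m / (3.0×10⁻⁵ × 34.3 m) = 30.807 K

ΔT = 30.8 K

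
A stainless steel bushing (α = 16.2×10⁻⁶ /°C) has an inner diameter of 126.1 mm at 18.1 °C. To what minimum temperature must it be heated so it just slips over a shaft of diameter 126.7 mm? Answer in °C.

Required Δd = 126.7 − 126.1 = 0.6 mm
Δd = αd₀ΔT ⇒ ΔT = Δd/(αd₀) = 0.6 / (16.2×10⁻⁶ × 126.1) = 293.71 K
T_min = 18.1 + 293.71 = 311.81 °C

T = 312 °C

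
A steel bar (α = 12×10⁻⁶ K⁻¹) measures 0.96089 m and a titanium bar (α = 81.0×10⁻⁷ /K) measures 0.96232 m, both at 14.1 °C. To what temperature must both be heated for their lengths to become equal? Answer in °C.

L₁(1 + α₁ΔT) = L₂(1 + α₂ΔT) ⇒ ΔT = (L₂ − L₁)/(α₁L₁ − α₂L₂)
L₂ − L₁ = 0.96232 − 0.96089 = 1.43×10⁻³ m
α₁L₁ − α₂L₂ = 12×10⁻⁶×0.96089 − 81.0×10⁻⁷×0.96232 = 3.735888×10⁻⁶ m/K
ΔT = 1.43×10⁻³ / 3.735888×10⁻⁶ = 382.774 K
T = 14.1 + 382.774 = 396.874 °C

T = 396.9 °C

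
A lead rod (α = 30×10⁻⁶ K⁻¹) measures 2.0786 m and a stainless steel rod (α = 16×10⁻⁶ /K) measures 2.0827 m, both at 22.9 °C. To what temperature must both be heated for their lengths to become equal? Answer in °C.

L₁(1 + α₁ΔT) = L₂(1 + α₂ΔT) ⇒ ΔT = (L₂ − L₁)/(α₁L₁ − α₂L₂)
L₂ − L₁ = 2.0827 − 2.0786 = 4.10×10⁻³ m
α₁L₁ − α₂L₂ = 30×10⁻⁶×2.0786 − 16×10⁻⁶×2.0827 = 2.90348×10⁻⁵ m/K
ΔT = 4.10×10⁻³ / 2.90348×10⁻⁵ = 141.210 K
T = 22.9 + 141.210 = 164.110 °C

T = 164.1 °C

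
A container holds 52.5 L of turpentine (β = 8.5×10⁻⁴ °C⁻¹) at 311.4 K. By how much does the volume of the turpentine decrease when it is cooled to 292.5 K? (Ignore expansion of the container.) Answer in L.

ΔV = 0.843 L

|ΔT| = |292.5 − 311.4| = 18.9 K
ΔV = βV₀ΔT = (8.5×10⁻⁴)(52.5)(18.9) = 0.843 L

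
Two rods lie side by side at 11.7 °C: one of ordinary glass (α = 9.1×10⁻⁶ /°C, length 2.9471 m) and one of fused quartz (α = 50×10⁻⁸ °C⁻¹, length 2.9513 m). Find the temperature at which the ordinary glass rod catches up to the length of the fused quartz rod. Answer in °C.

Equal length when α₁L₁ΔT − α₂L₂ΔT = L₂ − L₁ = 4.20×10⁻³ m
α₁L₁ = 2.681861×10⁻⁵, α₂L₂ = 1.47565×10⁻⁶ → Δ(αL) = 2.534296×10⁻⁵ m/K
ΔT = 4.20×10⁻³ / 2.534296×10⁻⁵ = 165.726 K, so T = 11.7 + 165.726 = 177.426 °C

T = 177.4 °C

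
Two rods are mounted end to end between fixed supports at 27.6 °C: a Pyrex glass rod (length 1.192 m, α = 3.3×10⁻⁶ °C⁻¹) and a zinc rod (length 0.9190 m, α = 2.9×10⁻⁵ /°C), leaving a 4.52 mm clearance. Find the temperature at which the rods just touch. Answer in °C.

T = 175 °C

α₁L₁ = 3.9336×10⁻⁶ m/K, α₂L₂ = 2.6651×10⁻⁵ m/K → total 3.05846×10⁻⁵ m/K
ΔT = g/(α₁L₁+α₂L₂) = 4.52×10⁻³ / 3.05846×10⁻⁵ = 147.79 K
T = 27.6 + 147.79 = 175.39 °C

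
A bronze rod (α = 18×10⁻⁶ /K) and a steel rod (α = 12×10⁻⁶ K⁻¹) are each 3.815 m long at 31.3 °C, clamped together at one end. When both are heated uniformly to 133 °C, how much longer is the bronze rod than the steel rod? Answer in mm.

ΔT = 101.7 K
bronze: ΔL = 18×10⁻⁶ × 3.815 m × 101.7 = 6.9837×10⁻³ m = 6.9837 mm
steel: ΔL = 12×10⁻⁶ × 3.815 m × 101.7 = 4.6558×10⁻³ m = 4.6558 mm
difference = 6.9837 − 4.6558 = 2.3279 mm

2.33 mm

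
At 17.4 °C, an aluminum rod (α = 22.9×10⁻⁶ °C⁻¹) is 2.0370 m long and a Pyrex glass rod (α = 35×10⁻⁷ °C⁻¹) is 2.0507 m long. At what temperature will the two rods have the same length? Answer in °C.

T = 364.5 °C

Equal length when α₁L₁ΔT − α₂L₂ΔT = L₂ − L₁ = 1.37×10⁻² m
α₁L₁ = 4.66473×10⁻⁵, α₂L₂ = 7.17745×10⁻⁶ → Δ(αL) = 3.946985×10⁻⁵ m/K
ΔT = 1.37×10⁻² / 3.946985×10⁻⁵ = 347.100 K, so T = 17.4 + 347.100 = 364.500 °C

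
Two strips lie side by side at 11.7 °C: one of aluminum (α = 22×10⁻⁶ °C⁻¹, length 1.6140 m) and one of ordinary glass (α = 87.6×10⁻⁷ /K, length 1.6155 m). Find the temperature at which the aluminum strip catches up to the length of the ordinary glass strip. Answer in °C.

T = 81.94 °C

L₁(1 + α₁ΔT) = L₂(1 + α₂ΔT) ⇒ ΔT = (L₂ − L₁)/(α₁L₁ − α₂L₂)
L₂ − L₁ = 1.6155 − 1.6140 = 1.50×10⁻³ m
α₁L₁ − α₂L₂ = 22×10⁻⁶×1.6140 − 87.6×10⁻⁷×1.6155 = 2.135622×10⁻⁵ m/K
ΔT = 1.50×10⁻³ / 2.135622×10⁻⁵ = 70.2371 K
T = 11.7 + 70.2371 = 81.9371 °C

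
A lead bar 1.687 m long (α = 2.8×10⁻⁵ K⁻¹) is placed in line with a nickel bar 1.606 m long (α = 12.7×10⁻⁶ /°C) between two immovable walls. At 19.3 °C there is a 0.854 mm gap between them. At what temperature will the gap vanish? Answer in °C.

T = 31.9 °C

Gap closes when ΔL₁ + ΔL₂ = 0.854 mm = 8.54×10⁻⁴ m
(α₁L₁ + α₂L₂)ΔT = g
α₁L₁ + α₂L₂ = 2.8×10⁻⁵×1.687 + 12.7×10⁻⁶×1.606 = 6.76322×10⁻⁵ m/K
ΔT = 8.54×10⁻⁴ / 6.76322×10⁻⁵ = 12.627 K
T = 19.3 + 12.627 = 31.927 °C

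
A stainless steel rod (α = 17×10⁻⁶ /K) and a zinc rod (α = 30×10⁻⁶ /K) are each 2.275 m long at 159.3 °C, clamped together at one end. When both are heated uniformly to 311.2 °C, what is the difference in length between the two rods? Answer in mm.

4.49 mm

ΔT = 151.9 K
stainless steel: ΔL = 17×10⁻⁶ × 2.275 m × 151.9 = 5.8747×10⁻³ m = 5.8747 mm
zinc: ΔL = 30×10⁻⁶ × 2.275 m × 151.9 = 1.0367×10⁻² m = 10.367 mm
difference = 10.367 − 5.8747 = 4.4923 mm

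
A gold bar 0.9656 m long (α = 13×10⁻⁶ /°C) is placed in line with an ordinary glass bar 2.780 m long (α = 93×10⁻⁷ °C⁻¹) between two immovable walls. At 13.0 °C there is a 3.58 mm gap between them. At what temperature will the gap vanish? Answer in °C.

T = 106 °C

α₁L₁ = 1.25528×10⁻⁵ m/K, α₂L₂ = 2.5854×10⁻⁵ m/K → total 3.84068×10⁻⁵ m/K
ΔT = g/(α₁L₁+α₂L₂) = 3.58×10⁻³ / 3.84068×10⁻⁵ = 93.21 K
T = 13.0 + 93.21 = 106.21 °C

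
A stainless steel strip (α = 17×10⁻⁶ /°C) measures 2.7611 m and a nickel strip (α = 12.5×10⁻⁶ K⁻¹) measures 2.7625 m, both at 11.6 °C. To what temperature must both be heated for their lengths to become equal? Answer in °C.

Equal length when α₁L₁ΔT − α₂L₂ΔT = L₂ − L₁ = 1.40×10⁻³ m
α₁L₁ = 4.69387×10⁻⁵, α₂L₂ = 3.453125×10⁻⁵ → Δ(αL) = 1.240745×10⁻⁵ m/K
ΔT = 1.40×10⁻³ / 1.240745×10⁻⁵ = 112.835 K, so T = 11.6 + 112.835 = 124.435 °C

T = 124.4 °C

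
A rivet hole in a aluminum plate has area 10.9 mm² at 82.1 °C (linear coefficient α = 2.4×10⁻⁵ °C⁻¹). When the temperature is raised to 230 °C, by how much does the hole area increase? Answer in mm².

Area coefficient ≈ 2α; |ΔT| = 147.9 K
ΔA = 2αA₀ΔT = 2(2.4×10⁻⁵)(10.9)(147.9) = 0.0774 mm²

ΔA = 0.0774 mm²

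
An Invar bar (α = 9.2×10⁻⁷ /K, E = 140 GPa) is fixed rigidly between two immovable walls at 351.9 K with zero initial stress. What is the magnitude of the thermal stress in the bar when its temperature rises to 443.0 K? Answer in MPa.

Fully constrained: the free strain ε = αΔT is blocked, so σ = Eε = EαΔT.
|ΔT| = 91.1 K
σ = 140×10⁹ × 9.2×10⁻⁷ × 91.1 = 1.17×10⁷ Pa

σ = 11.7 MPa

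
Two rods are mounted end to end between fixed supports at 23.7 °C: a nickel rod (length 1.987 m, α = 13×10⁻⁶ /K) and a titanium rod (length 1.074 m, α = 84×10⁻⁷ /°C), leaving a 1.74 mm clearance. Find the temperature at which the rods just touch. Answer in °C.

T = 73.6 °C

Gap closes when ΔL₁ + ΔL₂ = 1.74 mm = 1.74×10⁻³ m
(α₁L₁ + α₂L₂)ΔT = g
α₁L₁ + α₂L₂ = 13×10⁻⁶×1.987 + 84×10⁻⁷×1.074 = 3.48526×10⁻⁵ m/K
ΔT = 1.74×10⁻³ / 3.48526×10⁻⁵ = 49.925 K
T = 23.7 + 49.925 = 73.625 °C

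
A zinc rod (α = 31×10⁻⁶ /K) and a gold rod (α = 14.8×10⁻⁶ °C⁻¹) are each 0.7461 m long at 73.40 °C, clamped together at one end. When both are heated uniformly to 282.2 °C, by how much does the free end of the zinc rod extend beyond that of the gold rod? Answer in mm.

2.52 mm

ΔT = 208.80 K
zinc: ΔL = 31×10⁻⁶ × 0.7461 m × 208.80 = 4.8294×10⁻³ m = 4.8294 mm
gold: ΔL = 14.8×10⁻⁶ × 0.7461 m × 208.80 = 2.3056×10⁻³ m = 2.3056 mm
difference = 4.8294 − 2.3056 = 2.5238 mm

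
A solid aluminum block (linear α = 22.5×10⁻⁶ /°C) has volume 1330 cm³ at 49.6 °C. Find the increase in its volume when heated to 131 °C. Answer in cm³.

ΔV = 7.31 cm³

Isotropic solid: β ≈ 3α = 6.7×10⁻⁵ /K; ΔT = 81.4 K
ΔV = 3αV₀ΔT = 3(22.5×10⁻⁶)(1330)(81.4) = 7.31 cm³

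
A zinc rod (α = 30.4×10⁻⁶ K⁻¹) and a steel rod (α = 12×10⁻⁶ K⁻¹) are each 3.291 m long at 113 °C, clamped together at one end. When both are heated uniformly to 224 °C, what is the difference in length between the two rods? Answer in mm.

ΔT = 111 K
zinc: ΔL = 30.4×10⁻⁶ × 3.291 m × 111 = 1.1105×10⁻² m = 11.105 mm
steel: ΔL = 12×10⁻⁶ × 3.291 m × 111 = 4.3836×10⁻³ m = 4.3836 mm
difference = 11.105 − 4.3836 = 6.7214 mm

6.72 mm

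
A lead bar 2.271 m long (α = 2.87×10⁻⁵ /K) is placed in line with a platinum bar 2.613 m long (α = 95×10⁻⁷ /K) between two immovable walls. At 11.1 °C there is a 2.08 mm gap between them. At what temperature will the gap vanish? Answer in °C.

α₁L₁ = 6.51777×10⁻⁵ m/K, α₂L₂ = 2.48235×10⁻⁵ m/K → total 9.00012×10⁻⁵ m/K
ΔT = g/(α₁L₁+α₂L₂) = 2.08×10⁻³ / 9.00012×10⁻⁵ = 23.111 K
T = 11.1 + 23.111 = 34.211 °C

T = 34.2 °C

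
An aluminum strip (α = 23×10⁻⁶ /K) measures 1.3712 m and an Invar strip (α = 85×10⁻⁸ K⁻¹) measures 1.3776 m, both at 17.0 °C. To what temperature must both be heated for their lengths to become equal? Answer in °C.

T = 227.8 °C

L₁(1 + α₁ΔT) = L₂(1 + α₂ΔT) ⇒ ΔT = (L₂ − L₁)/(α₁L₁ − α₂L₂)
L₂ − L₁ = 1.3776 − 1.3712 = 6.40×10⁻³ m
α₁L₁ − α₂L₂ = 23×10⁻⁶×1.3712 − 85×10⁻⁸×1.3776 = 3.036664×10⁻⁵ m/K
ΔT = 6.40×10⁻³ / 3.036664×10⁻⁵ = 210.758 K
T = 17.0 + 210.758 = 227.758 °C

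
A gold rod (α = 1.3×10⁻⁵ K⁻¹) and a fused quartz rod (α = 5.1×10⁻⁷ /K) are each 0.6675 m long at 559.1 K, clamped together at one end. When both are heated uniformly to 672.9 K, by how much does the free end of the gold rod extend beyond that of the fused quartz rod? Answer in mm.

ΔT = 113.8 K
gold: ΔL = 1.3×10⁻⁵ × 0.6675 m × 113.8 = 9.8750×10⁻⁴ m = 0.98750 mm
fused quartz: ΔL = 5.1×10⁻⁷ × 0.6675 m × 113.8 = 3.8740×10⁻⁵ m = 0.038740 mm
difference = 0.98750 − 0.038740 = 0.94876 mm

0.949 mm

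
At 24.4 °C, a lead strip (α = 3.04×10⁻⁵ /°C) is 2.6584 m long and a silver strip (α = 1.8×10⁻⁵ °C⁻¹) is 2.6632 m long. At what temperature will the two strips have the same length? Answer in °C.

Equal length when α₁L₁ΔT − α₂L₂ΔT = L₂ − L₁ = 4.80×10⁻³ m
α₁L₁ = 8.081536×10⁻⁵, α₂L₂ = 4.79376×10⁻⁵ → Δ(αL) = 3.287776×10⁻⁵ m/K
ΔT = 4.80×10⁻³ / 3.287776×10⁻⁵ = 145.995 K, so T = 24.4 + 145.995 = 170.395 °C

T = 170.4 °C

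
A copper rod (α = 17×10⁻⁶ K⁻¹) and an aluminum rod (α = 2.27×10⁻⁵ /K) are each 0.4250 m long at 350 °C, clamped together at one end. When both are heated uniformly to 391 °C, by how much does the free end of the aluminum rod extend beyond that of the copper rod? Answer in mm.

ΔT = 41 K
copper: ΔL = 17×10⁻⁶ × 0.4250 m × 41 = 2.9623×10⁻⁴ m = 0.29623 mm
aluminum: ΔL = 2.27×10⁻⁵ × 0.4250 m × 41 = 3.9555×10⁻⁴ m = 0.39555 mm
difference = 0.39555 − 0.29623 = 0.09932 mm

0.0993 mm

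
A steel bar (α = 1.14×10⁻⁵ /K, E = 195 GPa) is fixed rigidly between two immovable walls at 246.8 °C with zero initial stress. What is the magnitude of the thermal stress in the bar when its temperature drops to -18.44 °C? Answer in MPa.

Fully constrained: the free strain ε = αΔT is blocked, so σ = Eε = EαΔT.
|ΔT| = 265.24 K
σ = 195×10⁹ × 1.14×10⁻⁵ × 265.24 = 5.90×10⁸ Pa

σ = 590 MPa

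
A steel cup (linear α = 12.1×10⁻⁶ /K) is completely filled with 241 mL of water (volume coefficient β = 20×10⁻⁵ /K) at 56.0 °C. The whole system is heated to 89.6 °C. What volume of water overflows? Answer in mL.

1.33 mL

The cup also expands: β_container ≈ 3α = 3.63×10⁻⁵ /K
Net overflow = V₀(β_liq − 3α_cont)ΔT
β − 3α = 2.00×10⁻⁴ − 3.63×10⁻⁵ = 1.637×10⁻⁴ /K; ΔT = 33.6 K
ΔV = 241 × 1.637×10⁻⁴ × 33.6 = 1.33 mL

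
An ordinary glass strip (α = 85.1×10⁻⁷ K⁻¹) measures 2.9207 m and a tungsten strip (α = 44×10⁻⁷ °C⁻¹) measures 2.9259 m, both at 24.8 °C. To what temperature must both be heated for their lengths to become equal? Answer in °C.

L₁(1 + α₁ΔT) = L₂(1 + α₂ΔT) ⇒ ΔT = (L₂ − L₁)/(α₁L₁ − α₂L₂)
L₂ − L₁ = 2.9259 − 2.9207 = 5.20×10⁻³ m
α₁L₁ − α₂L₂ = 85.1×10⁻⁷×2.9207 − 44×10⁻⁷×2.9259 = 1.1981197×10⁻⁵ m/K
ΔT = 5.20×10⁻³ / 1.1981197×10⁻⁵ = 434.013 K
T = 24.8 + 434.013 = 458.813 °C

T = 458.8 °C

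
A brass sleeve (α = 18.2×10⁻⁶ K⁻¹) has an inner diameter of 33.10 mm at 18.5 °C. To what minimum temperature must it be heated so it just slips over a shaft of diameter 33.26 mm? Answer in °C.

T = 284 °C

Required Δd = 33.26 − 33.10 = 0.16 mm
Δd = αd₀ΔT ⇒ ΔT = Δd/(αd₀) = 0.16 / (18.2×10⁻⁶ × 33.10) = 265.60 K
T_min = 18.5 + 265.60 = 284.10 °C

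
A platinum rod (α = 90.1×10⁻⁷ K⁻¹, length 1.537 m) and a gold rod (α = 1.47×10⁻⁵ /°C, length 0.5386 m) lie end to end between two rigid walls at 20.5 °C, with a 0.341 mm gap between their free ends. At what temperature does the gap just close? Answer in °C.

T = 36.2 °C

α₁L₁ = 1.384837×10⁻⁵ m/K, α₂L₂ = 7.91742×10⁻⁶ m/K → total 2.176579×10⁻⁵ m/K
ΔT = g/(α₁L₁+α₂L₂) = 3.41×10⁻⁴ / 2.176579×10⁻⁵ = 15.667 K
T = 20.5 + 15.667 = 36.167 °C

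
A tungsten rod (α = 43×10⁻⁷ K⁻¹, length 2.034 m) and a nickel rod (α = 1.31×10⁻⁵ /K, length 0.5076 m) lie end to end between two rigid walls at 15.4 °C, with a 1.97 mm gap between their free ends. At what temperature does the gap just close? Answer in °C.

Gap closes when ΔL₁ + ΔL₂ = 1.97 mm = 1.97×10⁻³ m
(α₁L₁ + α₂L₂)ΔT = g
α₁L₁ + α₂L₂ = 43×10⁻⁷×2.034 + 1.31×10⁻⁵×0.5076 = 1.539576×10⁻⁵ m/K
ΔT = 1.97×10⁻³ / 1.539576×10⁻⁵ = 127.96 K
T = 15.4 + 127.96 = 143.36 °C

T = 143 °C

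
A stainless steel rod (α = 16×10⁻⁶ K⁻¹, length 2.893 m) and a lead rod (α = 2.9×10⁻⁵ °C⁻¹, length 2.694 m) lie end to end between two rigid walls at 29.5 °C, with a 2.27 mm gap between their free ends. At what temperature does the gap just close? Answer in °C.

T = 47.7 °C

Gap closes when ΔL₁ + ΔL₂ = 2.27 mm = 2.27×10⁻³ m
(α₁L₁ + α₂L₂)ΔT = g
α₁L₁ + α₂L₂ = 16×10⁻⁶×2.893 + 2.9×10⁻⁵×2.694 = 1.24414×10⁻⁴ m/K
ΔT = 2.27×10⁻³ / 1.24414×10⁻⁴ = 18.246 K
T = 29.5 + 18.246 = 47.746 °C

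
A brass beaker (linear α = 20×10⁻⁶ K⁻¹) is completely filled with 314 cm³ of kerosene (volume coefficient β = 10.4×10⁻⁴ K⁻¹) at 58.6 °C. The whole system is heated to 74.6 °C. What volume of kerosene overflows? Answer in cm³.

4.92 cm³

The beaker also expands: β_container ≈ 3α = 6.0×10⁻⁵ /K
Net overflow = V₀(β_liq − 3α_cont)ΔT
β − 3α = 1.04×10⁻³ − 6.0×10⁻⁵ = 9.80×10⁻⁴ /K; ΔT = 16.0 K
ΔV = 314 × 9.80×10⁻⁴ × 16.0 = 4.92 cm³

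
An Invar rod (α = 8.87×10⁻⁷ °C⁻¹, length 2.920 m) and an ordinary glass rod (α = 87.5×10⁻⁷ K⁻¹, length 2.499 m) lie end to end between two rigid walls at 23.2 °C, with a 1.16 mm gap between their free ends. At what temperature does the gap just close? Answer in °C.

α₁L₁ = 2.59004×10⁻⁶ m/K, α₂L₂ = 2.186625×10⁻⁵ m/K → total 2.445629×10⁻⁵ m/K
ΔT = g/(α₁L₁+α₂L₂) = 1.16×10⁻³ / 2.445629×10⁻⁵ = 47.432 K
T = 23.2 + 47.432 = 70.632 °C

T = 70.6 °C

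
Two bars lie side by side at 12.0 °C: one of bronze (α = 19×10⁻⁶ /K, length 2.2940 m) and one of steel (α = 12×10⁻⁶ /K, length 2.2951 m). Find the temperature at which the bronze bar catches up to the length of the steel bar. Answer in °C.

Equal length when α₁L₁ΔT − α₂L₂ΔT = L₂ − L₁ = 1.10×10⁻³ m
α₁L₁ = 4.3586×10⁻⁵, α₂L₂ = 2.75412×10⁻⁵ → Δ(αL) = 1.60448×10⁻⁵ m/K
ΔT = 1.10×10⁻³ / 1.60448×10⁻⁵ = 68.5580 K, so T = 12.0 + 68.5580 = 80.5580 °C

T = 80.56 °C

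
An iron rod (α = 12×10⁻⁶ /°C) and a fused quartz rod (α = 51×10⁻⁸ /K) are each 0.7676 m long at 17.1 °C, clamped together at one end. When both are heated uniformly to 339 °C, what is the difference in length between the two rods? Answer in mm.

ΔT = 321.9 K
iron: ΔL = 12×10⁻⁶ × 0.7676 m × 321.9 = 2.9651×10⁻³ m = 2.9651 mm
fused quartz: ΔL = 51×10⁻⁸ × 0.7676 m × 321.9 = 1.2602×10⁻⁴ m = 0.12602 mm
difference = 2.9651 − 0.12602 = 2.83908 mm

2.84 mm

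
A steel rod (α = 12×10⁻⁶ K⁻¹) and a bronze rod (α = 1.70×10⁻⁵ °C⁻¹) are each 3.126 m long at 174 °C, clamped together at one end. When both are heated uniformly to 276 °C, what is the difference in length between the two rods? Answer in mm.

ΔT = 102 K
steel: ΔL = 12×10⁻⁶ × 3.126 m × 102 = 3.8262×10⁻³ m = 3.8262 mm
bronze: ΔL = 1.70×10⁻⁵ × 3.126 m × 102 = 5.4205×10⁻³ m = 5.4205 mm
difference = 5.4205 − 3.8262 = 1.5943 mm

1.59 mm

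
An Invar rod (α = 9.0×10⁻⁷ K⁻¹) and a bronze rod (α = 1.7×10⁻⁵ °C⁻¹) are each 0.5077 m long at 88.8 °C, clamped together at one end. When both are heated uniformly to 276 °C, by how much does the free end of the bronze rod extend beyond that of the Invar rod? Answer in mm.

1.53 mm

ΔT = 187.2 K
Invar: ΔL = 9.0×10⁻⁷ × 0.5077 m × 187.2 = 8.5537×10⁻⁵ m = 0.085537 mm
bronze: ΔL = 1.7×10⁻⁵ × 0.5077 m × 187.2 = 1.6157×10⁻³ m = 1.6157 mm
difference = 1.6157 − 0.085537 = 1.530163 mm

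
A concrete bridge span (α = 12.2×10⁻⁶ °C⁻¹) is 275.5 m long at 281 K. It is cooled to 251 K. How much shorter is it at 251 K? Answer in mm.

|ΔT| = |251 − 281| = 30 K
ΔL = αL₀ΔT = (12.2×10⁻⁶)(275.5)(30) = 1.01×10⁻¹ m

ΔL = 101 mm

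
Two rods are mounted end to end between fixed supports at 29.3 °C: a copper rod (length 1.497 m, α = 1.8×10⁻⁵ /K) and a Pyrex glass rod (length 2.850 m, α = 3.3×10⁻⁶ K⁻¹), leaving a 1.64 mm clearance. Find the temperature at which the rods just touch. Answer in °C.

α₁L₁ = 2.6946×10⁻⁵ m/K, α₂L₂ = 9.405×10⁻⁶ m/K → total 3.6351×10⁻⁵ m/K
ΔT = g/(α₁L₁+α₂L₂) = 1.64×10⁻³ / 3.6351×10⁻⁵ = 45.116 K
T = 29.3 + 45.116 = 74.416 °C

T = 74.4 °C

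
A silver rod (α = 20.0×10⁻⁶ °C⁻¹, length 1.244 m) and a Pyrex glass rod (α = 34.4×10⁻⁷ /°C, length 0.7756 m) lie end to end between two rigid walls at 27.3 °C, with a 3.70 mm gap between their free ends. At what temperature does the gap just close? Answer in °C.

Gap closes when ΔL₁ + ΔL₂ = 3.70 mm = 3.70×10⁻³ m
(α₁L₁ + α₂L₂)ΔT = g
α₁L₁ + α₂L₂ = 20.0×10⁻⁶×1.244 + 34.4×10⁻⁷×0.7756 = 2.7548064×10⁻⁵ m/K
ΔT = 3.70×10⁻³ / 2.7548064×10⁻⁵ = 134.31 K
T = 27.3 + 134.31 = 161.61 °C

T = 162 °C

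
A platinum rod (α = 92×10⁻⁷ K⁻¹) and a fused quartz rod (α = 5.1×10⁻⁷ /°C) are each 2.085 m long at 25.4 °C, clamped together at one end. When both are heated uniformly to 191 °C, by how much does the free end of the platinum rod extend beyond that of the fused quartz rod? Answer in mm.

3.00 mm

ΔT = 165.6 K
platinum: ΔL = 92×10⁻⁷ × 2.085 m × 165.6 = 3.1765×10⁻³ m = 3.1765 mm
fused quartz: ΔL = 5.1×10⁻⁷ × 2.085 m × 165.6 = 1.7609×10⁻⁴ m = 0.17609 mm
difference = 3.1765 − 0.17609 = 3.00041 mm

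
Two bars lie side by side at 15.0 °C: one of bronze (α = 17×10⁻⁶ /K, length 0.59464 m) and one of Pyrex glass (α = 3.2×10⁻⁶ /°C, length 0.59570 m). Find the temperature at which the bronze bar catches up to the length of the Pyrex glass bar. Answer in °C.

T = 144.2 °C

L₁(1 + α₁ΔT) = L₂(1 + α₂ΔT) ⇒ ΔT = (L₂ − L₁)/(α₁L₁ − α₂L₂)
L₂ − L₁ = 0.59570 − 0.59464 = 1.06×10⁻³ m
α₁L₁ − α₂L₂ = 17×10⁻⁶×0.59464 − 3.2×10⁻⁶×0.59570 = 8.20264×10⁻⁶ m/K
ΔT = 1.06×10⁻³ / 8.20264×10⁻⁶ = 129.227 K
T = 15.0 + 129.227 = 144.227 °C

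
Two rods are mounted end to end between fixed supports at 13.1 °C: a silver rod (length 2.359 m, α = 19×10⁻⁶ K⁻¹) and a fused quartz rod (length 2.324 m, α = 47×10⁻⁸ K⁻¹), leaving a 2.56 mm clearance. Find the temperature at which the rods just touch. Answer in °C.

α₁L₁ = 4.4821×10⁻⁵ m/K, α₂L₂ = 1.09228×10⁻⁶ m/K → total 4.591328×10⁻⁵ m/K
ΔT = g/(α₁L₁+α₂L₂) = 2.56×10⁻³ / 4.591328×10⁻⁵ = 55.757 K
T = 13.1 + 55.757 = 68.857 °C

T = 68.9 °C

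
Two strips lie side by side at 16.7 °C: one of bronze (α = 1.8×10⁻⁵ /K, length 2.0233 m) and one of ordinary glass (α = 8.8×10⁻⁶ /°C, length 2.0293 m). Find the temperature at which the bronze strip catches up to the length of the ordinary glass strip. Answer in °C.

L₁(1 + α₁ΔT) = L₂(1 + α₂ΔT) ⇒ ΔT = (L₂ − L₁)/(α₁L₁ − α₂L₂)
L₂ − L₁ = 2.0293 − 2.0233 = 6.00×10⁻³ m
α₁L₁ − α₂L₂ = 1.8×10⁻⁵×2.0233 − 8.8×10⁻⁶×2.0293 = 1.856156×10⁻⁵ m/K
ΔT = 6.00×10⁻³ / 1.856156×10⁻⁵ = 323.249 K
T = 16.7 + 323.249 = 339.949 °C

T = 339.9 °C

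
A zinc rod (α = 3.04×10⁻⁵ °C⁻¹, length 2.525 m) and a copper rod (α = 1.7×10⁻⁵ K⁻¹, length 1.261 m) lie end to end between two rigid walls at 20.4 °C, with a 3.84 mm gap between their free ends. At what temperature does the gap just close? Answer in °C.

T = 59.5 °C

Gap closes when ΔL₁ + ΔL₂ = 3.84 mm = 3.84×10⁻³ m
(α₁L₁ + α₂L₂)ΔT = g
α₁L₁ + α₂L₂ = 3.04×10⁻⁵×2.525 + 1.7×10⁻⁵×1.261 = 9.8197×10⁻⁵ m/K
ΔT = 3.84×10⁻³ / 9.8197×10⁻⁵ = 39.105 K
T = 20.4 + 39.105 = 59.505 °C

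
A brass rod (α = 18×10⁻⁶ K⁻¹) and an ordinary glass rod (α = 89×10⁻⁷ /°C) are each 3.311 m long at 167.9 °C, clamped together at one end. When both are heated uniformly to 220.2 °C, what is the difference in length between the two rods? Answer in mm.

ΔT = 52.3 K
brass: ΔL = 18×10⁻⁶ × 3.311 m × 52.3 = 3.1170×10⁻³ m = 3.1170 mm
ordinary glass: ΔL = 89×10⁻⁷ × 3.311 m × 52.3 = 1.5412×10⁻³ m = 1.5412 mm
difference = 3.1170 − 1.5412 = 1.5758 mm

1.58 mm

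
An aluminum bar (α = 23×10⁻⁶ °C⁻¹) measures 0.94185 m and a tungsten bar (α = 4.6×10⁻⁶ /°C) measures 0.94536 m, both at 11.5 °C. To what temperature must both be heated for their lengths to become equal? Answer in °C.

L₁(1 + α₁ΔT) = L₂(1 + α₂ΔT) ⇒ ΔT = (L₂ − L₁)/(α₁L₁ − α₂L₂)
L₂ − L₁ = 0.94536 − 0.94185 = 3.51×10⁻³ m
α₁L₁ − α₂L₂ = 23×10⁻⁶×0.94185 − 4.6×10⁻⁶×0.94536 = 1.7313894×10⁻⁵ m/K
ΔT = 3.51×10⁻³ / 1.7313894×10⁻⁵ = 202.727 K
T = 11.5 + 202.727 = 214.227 °C

T = 214.2 °C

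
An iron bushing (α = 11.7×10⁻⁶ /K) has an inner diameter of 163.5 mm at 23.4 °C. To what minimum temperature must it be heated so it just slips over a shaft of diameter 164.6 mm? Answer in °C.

Required Δd = 164.6 − 163.5 = 1.1 mm
Δd = αd₀ΔT ⇒ ΔT = Δd/(αd₀) = 1.1 / (11.7×10⁻⁶ × 163.5) = 575.03 K
T_min = 23.4 + 575.03 = 598.43 °C

T = 598 °C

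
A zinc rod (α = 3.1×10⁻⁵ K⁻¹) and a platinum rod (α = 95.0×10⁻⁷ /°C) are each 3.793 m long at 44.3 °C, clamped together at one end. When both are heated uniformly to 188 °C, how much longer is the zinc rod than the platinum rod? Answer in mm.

ΔT = 143.7 K
zinc: ΔL = 3.1×10⁻⁵ × 3.793 m × 143.7 = 1.6897×10⁻² m = 16.897 mm
platinum: ΔL = 95.0×10⁻⁷ × 3.793 m × 143.7 = 5.1780×10⁻³ m = 5.1780 mm
difference = 16.897 − 5.1780 = 11.719 mm

11.7 mm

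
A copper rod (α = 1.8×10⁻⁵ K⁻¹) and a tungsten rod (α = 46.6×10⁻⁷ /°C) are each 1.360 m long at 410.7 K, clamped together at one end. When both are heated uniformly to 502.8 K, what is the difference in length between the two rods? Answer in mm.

ΔT = 92.1 K
copper: ΔL = 1.8×10⁻⁵ × 1.360 m × 92.1 = 2.2546×10⁻³ m = 2.2546 mm
tungsten: ΔL = 46.6×10⁻⁷ × 1.360 m × 92.1 = 5.8369×10⁻⁴ m = 0.58369 mm
difference = 2.2546 − 0.58369 = 1.67091 mm

1.67 mm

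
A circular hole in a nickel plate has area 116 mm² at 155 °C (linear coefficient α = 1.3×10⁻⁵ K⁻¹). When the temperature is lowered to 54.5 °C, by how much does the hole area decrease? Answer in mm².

Area coefficient ≈ 2α; |ΔT| = 100.5 K
ΔA = 2αA₀ΔT = 2(1.3×10⁻⁵)(116)(100.5) = 0.303 mm²

ΔA = 0.303 mm²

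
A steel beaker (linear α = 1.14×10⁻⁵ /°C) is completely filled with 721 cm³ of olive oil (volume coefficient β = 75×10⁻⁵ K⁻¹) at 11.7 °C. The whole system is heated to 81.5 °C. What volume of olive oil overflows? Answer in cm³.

The beaker also expands: β_container ≈ 3α = 3.42×10⁻⁵ /K
Net overflow = V₀(β_liq − 3α_cont)ΔT
β − 3α = 7.50×10⁻⁴ − 3.42×10⁻⁵ = 7.158×10⁻⁴ /K; ΔT = 69.8 K
ΔV = 721 × 7.158×10⁻⁴ × 69.8 = 36.0 cm³

36.0 cm³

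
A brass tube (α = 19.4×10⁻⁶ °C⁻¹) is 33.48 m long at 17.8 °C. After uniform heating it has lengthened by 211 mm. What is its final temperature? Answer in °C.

ΔL = αL₀ΔT ⇒ ΔT = ΔL / (αL₀)
ΔT = 211×10⁻³ m / (19.4×10⁻⁶ × 33.48 m) = 324.86 K
T = 17.8 + 324.86 = 342.66 °C

T = 343 °C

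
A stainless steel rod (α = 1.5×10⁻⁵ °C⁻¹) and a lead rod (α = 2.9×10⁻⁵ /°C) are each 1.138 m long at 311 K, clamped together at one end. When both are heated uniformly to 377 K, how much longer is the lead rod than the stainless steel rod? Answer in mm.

ΔT = 66 K
stainless steel: ΔL = 1.5×10⁻⁵ × 1.138 m × 66 = 1.1266×10⁻³ m = 1.1266 mm
lead: ΔL = 2.9×10⁻⁵ × 1.138 m × 66 = 2.1781×10⁻³ m = 2.1781 mm
difference = 2.1781 − 1.1266 = 1.0515 mm

1.05 mm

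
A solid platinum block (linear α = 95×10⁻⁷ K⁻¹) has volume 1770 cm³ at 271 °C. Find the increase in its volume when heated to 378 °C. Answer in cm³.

Isotropic solid: β ≈ 3α = 2.8×10⁻⁵ /K; ΔT = 107 K
ΔV = 3αV₀ΔT = 3(95×10⁻⁷)(1770)(107) = 5.40 cm³

ΔV = 5.40 cm³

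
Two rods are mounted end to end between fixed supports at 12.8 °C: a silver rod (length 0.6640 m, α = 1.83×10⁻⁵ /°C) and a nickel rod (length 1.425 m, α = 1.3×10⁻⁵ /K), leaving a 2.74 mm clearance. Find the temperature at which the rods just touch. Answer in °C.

α₁L₁ = 1.21512×10⁻⁵ m/K, α₂L₂ = 1.8525×10⁻⁵ m/K → total 3.06762×10⁻⁵ m/K
ΔT = g/(α₁L₁+α₂L₂) = 2.74×10⁻³ / 3.06762×10⁻⁵ = 89.32 K
T = 12.8 + 89.32 = 102.12 °C

T = 102 °C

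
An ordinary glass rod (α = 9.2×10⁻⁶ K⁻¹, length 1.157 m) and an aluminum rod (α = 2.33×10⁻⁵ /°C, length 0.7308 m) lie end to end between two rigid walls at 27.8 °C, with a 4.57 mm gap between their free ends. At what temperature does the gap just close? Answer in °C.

α₁L₁ = 1.06444×10⁻⁵ m/K, α₂L₂ = 1.702764×10⁻⁵ m/K → total 2.767204×10⁻⁵ m/K
ΔT = g/(α₁L₁+α₂L₂) = 4.57×10⁻³ / 2.767204×10⁻⁵ = 165.15 K
T = 27.8 + 165.15 = 192.95 °C

T = 193 °C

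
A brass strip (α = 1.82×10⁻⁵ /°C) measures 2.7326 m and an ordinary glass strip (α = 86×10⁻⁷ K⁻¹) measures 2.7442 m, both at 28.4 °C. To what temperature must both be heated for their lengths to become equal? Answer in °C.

T = 472.3 °C

L₁(1 + α₁ΔT) = L₂(1 + α₂ΔT) ⇒ ΔT = (L₂ − L₁)/(α₁L₁ − α₂L₂)
L₂ − L₁ = 2.7442 − 2.7326 = 1.16×10⁻² m
α₁L₁ − α₂L₂ = 1.82×10⁻⁵×2.7326 − 86×10⁻⁷×2.7442 = 2.61332×10⁻⁵ m/K
ΔT = 1.16×10⁻² / 2.61332×10⁻⁵ = 443.880 K
T = 28.4 + 443.880 = 472.280 °C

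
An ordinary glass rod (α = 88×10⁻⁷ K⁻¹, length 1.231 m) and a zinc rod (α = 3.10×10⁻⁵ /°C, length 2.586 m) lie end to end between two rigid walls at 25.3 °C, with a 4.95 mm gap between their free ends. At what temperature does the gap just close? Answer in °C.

T = 79.7 °C

Gap closes when ΔL₁ + ΔL₂ = 4.95 mm = 4.95×10⁻³ m
(α₁L₁ + α₂L₂)ΔT = g
α₁L₁ + α₂L₂ = 88×10⁻⁷×1.231 + 3.10×10⁻⁵×2.586 = 9.09988×10⁻⁵ m/K
ΔT = 4.95×10⁻³ / 9.09988×10⁻⁵ = 54.396 K
T = 25.3 + 54.396 = 79.696 °C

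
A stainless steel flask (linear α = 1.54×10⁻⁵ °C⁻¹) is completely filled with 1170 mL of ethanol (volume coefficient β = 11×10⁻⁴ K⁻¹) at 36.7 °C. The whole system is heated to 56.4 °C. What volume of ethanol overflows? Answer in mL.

The flask also expands: β_container ≈ 3α = 4.62×10⁻⁵ /K
Net overflow = V₀(β_liq − 3α_cont)ΔT
β − 3α = 1.10×10⁻³ − 4.62×10⁻⁵ = 1.0538×10⁻³ /K; ΔT = 19.7 K
ΔV = 1170 × 1.0538×10⁻³ × 19.7 = 24.3 mL

24.3 mL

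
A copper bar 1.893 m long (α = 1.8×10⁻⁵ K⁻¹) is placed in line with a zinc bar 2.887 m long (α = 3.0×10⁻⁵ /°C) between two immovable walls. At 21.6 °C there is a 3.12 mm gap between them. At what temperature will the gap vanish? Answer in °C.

Gap closes when ΔL₁ + ΔL₂ = 3.12 mm = 3.12×10⁻³ m
(α₁L₁ + α₂L₂)ΔT = g
α₁L₁ + α₂L₂ = 1.8×10⁻⁵×1.893 + 3.0×10⁻⁵×2.887 = 1.20684×10⁻⁴ m/K
ΔT = 3.12×10⁻³ / 1.20684×10⁻⁴ = 25.853 K
T = 21.6 + 25.853 = 47.453 °C

T = 47.5 °C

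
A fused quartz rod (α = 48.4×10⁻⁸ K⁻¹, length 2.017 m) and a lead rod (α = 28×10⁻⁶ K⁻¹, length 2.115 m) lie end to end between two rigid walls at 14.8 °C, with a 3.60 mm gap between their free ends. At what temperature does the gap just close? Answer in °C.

T = 74.6 °C

Gap closes when ΔL₁ + ΔL₂ = 3.60 mm = 3.60×10⁻³ m
(α₁L₁ + α₂L₂)ΔT = g
α₁L₁ + α₂L₂ = 48.4×10⁻⁸×2.017 + 28×10⁻⁶×2.115 = 6.0196228×10⁻⁵ m/K
ΔT = 3.60×10⁻³ / 6.0196228×10⁻⁵ = 59.804 K
T = 14.8 + 59.804 = 74.604 °C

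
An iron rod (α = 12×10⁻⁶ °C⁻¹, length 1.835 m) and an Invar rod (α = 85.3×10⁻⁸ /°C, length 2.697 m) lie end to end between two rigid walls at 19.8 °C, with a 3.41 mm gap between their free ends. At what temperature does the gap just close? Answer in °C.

Gap closes when ΔL₁ + ΔL₂ = 3.41 mm = 3.41×10⁻³ m
(α₁L₁ + α₂L₂)ΔT = g
α₁L₁ + α₂L₂ = 12×10⁻⁶×1.835 + 85.3×10⁻⁸×2.697 = 2.4320541×10⁻⁵ m/K
ΔT = 3.41×10⁻³ / 2.4320541×10⁻⁵ = 140.21 K
T = 19.8 + 140.21 = 160.01 °C

T = 160 °C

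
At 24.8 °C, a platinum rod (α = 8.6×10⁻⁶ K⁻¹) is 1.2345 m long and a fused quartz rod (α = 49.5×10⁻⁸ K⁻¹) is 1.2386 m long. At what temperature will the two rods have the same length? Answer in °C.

T = 434.7 °C

L₁(1 + α₁ΔT) = L₂(1 + α₂ΔT) ⇒ ΔT = (L₂ − L₁)/(α₁L₁ − α₂L₂)
L₂ − L₁ = 1.2386 − 1.2345 = 4.10×10⁻³ m
α₁L₁ − α₂L₂ = 8.6×10⁻⁶×1.2345 − 49.5×10⁻⁸×1.2386 = 1.0003593×10⁻⁵ m/K
ΔT = 4.10×10⁻³ / 1.0003593×10⁻⁵ = 409.853 K
T = 24.8 + 409.853 = 434.653 °C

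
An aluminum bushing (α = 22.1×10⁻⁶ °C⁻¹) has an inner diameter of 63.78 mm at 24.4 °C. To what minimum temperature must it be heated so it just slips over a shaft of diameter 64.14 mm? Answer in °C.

Required Δd = 64.14 − 63.78 = 0.36 mm
Δd = αd₀ΔT ⇒ ΔT = Δd/(αd₀) = 0.36 / (22.1×10⁻⁶ × 63.78) = 255.40 K
T_min = 24.4 + 255.40 = 279.80 °C

T = 280 °C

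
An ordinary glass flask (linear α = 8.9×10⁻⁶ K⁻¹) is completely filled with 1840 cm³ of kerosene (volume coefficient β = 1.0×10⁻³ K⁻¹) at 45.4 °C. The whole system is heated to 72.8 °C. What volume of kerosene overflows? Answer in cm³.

49.1 cm³

The flask also expands: β_container ≈ 3α = 2.67×10⁻⁵ /K
Net overflow = V₀(β_liq − 3α_cont)ΔT
β − 3α = 1.00×10⁻³ − 2.67×10⁻⁵ = 9.733×10⁻⁴ /K; ΔT = 27.4 K
ΔV = 1840 × 9.733×10⁻⁴ × 27.4 = 49.1 cm³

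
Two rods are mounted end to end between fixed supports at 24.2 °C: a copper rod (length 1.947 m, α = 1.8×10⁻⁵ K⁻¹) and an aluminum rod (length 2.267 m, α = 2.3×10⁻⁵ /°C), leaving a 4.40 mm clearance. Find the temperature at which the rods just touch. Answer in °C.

T = 74.7 °C

Gap closes when ΔL₁ + ΔL₂ = 4.40 mm = 4.40×10⁻³ m
(α₁L₁ + α₂L₂)ΔT = g
α₁L₁ + α₂L₂ = 1.8×10⁻⁵×1.947 + 2.3×10⁻⁵×2.267 = 8.7187×10⁻⁵ m/K
ΔT = 4.40×10⁻³ / 8.7187×10⁻⁵ = 50.466 K
T = 24.2 + 50.466 = 74.666 °C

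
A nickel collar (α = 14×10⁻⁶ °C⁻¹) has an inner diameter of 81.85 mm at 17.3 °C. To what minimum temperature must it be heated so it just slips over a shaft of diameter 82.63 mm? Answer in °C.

T = 698 °C

Required Δd = 82.63 − 81.85 = 0.78 mm
Δd = αd₀ΔT ⇒ ΔT = Δd/(αd₀) = 0.78 / (14×10⁻⁶ × 81.85) = 680.69 K
T_min = 17.3 + 680.69 = 697.99 °C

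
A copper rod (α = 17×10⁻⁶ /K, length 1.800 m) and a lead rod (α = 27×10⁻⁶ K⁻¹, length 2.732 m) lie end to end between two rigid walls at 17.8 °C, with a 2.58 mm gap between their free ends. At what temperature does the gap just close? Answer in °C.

T = 42.5 °C

α₁L₁ = 3.060×10⁻⁵ m/K, α₂L₂ = 7.3764×10⁻⁵ m/K → total 1.04364×10⁻⁴ m/K
ΔT = g/(α₁L₁+α₂L₂) = 2.58×10⁻³ / 1.04364×10⁻⁴ = 24.721 K
T = 17.8 + 24.721 = 42.521 °C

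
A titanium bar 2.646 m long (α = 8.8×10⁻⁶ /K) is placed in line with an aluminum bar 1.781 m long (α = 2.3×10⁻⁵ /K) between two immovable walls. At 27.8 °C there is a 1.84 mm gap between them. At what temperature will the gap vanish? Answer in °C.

α₁L₁ = 2.32848×10⁻⁵ m/K, α₂L₂ = 4.0963×10⁻⁵ m/K → total 6.42478×10⁻⁵ m/K
ΔT = g/(α₁L₁+α₂L₂) = 1.84×10⁻³ / 6.42478×10⁻⁵ = 28.639 K
T = 27.8 + 28.639 = 56.439 °C

T = 56.4 °C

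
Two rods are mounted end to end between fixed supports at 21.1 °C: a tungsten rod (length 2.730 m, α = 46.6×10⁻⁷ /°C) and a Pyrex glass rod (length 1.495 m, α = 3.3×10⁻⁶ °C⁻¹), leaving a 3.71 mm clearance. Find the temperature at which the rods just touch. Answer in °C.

T = 231 °C

α₁L₁ = 1.27218×10⁻⁵ m/K, α₂L₂ = 4.9335×10⁻⁶ m/K → total 1.76553×10⁻⁵ m/K
ΔT = g/(α₁L₁+α₂L₂) = 3.71×10⁻³ / 1.76553×10⁻⁵ = 210.14 K
T = 21.1 + 210.14 = 231.24 °C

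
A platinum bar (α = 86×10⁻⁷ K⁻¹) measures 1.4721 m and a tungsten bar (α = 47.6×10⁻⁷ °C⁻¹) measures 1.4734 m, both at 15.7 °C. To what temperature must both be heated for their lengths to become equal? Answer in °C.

T = 245.9 °C

Equal length when α₁L₁ΔT − α₂L₂ΔT = L₂ − L₁ = 1.30×10⁻³ m
α₁L₁ = 1.266006×10⁻⁵, α₂L₂ = 7.013384×10⁻⁶ → Δ(αL) = 5.646676×10⁻⁶ m/K
ΔT = 1.30×10⁻³ / 5.646676×10⁻⁶ = 230.224 K, so T = 15.7 + 230.224 = 245.924 °C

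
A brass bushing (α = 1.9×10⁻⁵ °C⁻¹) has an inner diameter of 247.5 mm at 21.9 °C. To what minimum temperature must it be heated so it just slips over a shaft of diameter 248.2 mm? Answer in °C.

Required Δd = 248.2 − 247.5 = 0.7 mm
Δd = αd₀ΔT ⇒ ΔT = Δd/(αd₀) = 0.7 / (1.9×10⁻⁵ × 247.5) = 148.86 K
T_min = 21.9 + 148.86 = 170.76 °C

T = 171 °C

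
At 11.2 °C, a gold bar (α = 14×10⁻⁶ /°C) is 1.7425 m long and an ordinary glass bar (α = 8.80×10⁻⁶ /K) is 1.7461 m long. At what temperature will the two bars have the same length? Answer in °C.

T = 409.9 °C

L₁(1 + α₁ΔT) = L₂(1 + α₂ΔT) ⇒ ΔT = (L₂ − L₁)/(α₁L₁ − α₂L₂)
L₂ − L₁ = 1.7461 − 1.7425 = 3.60×10⁻³ m
α₁L₁ − α₂L₂ = 14×10⁻⁶×1.7425 − 8.80×10⁻⁶×1.7461 = 9.02932×10⁻⁶ m/K
ΔT = 3.60×10⁻³ / 9.02932×10⁻⁶ = 398.701 K
T = 11.2 + 398.701 = 409.901 °C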